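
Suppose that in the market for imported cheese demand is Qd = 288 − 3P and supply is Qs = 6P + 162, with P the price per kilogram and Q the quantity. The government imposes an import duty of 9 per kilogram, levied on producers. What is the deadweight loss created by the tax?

Deadweight loss = 81.

Before the tax: set 288 − 3P = 6P + 162 → P* = 14, Q* = 246.
With the tax collected from producers, supply shifts: Qs = 6(P − 9) + 162.
New equilibrium: consumers pay 20, producers receive 11, Q = 228. (Wedge: Pb − Ps = 9.)
Quantity falls by |ΔQ| = |246 − 228| = 18.
DWL = ½ · t · |ΔQ| = ½ · 9 · 18 = 81.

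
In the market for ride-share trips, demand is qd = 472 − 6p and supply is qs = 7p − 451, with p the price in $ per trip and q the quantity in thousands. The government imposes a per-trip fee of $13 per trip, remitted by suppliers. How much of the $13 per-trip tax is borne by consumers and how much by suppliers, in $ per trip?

Before the tax: set 472 − 6p = 7p − 451 → p* = $71, q* = 46.
With the tax collected from suppliers, supply shifts: qs = 7(p − 13) − 451.
New equilibrium: consumers pay $78, suppliers receive $65, q = 4. (Wedge: pb − ps = 13.)
Burden on consumers: $7; on suppliers: $6. (They sum to $13.)

Consumers bear $7 per trip; suppliers bear $6 per trip.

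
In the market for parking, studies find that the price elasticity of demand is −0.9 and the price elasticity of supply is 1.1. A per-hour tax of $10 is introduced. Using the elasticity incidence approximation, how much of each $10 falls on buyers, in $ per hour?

Buyers bear ≈ $5.5 per hour.

Incidence ratio: buyers' share ≈ εs / (εs + |εd|) = 1.1 / (1.1 + 0.9) = 0.55.
So buyers bear ≈ 0.55 × $10 = $5.5; suppliers bear $4.5.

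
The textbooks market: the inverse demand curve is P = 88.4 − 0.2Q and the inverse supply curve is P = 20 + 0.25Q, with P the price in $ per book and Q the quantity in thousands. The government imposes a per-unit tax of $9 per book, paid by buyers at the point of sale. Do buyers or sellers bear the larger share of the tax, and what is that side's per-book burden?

Sellers bear the larger share: $5 per book.

Inverting to Q(P) form: Qd = 442 − 5P; Qs = 4P − 80.
Without the tax, 442 − 5P = 4P − 80 gives 9P = 522, so P* = $58 and Q* = 152.
With the tax collected from buyers, demand (in seller-price terms) shifts: Qd = 442 − 5(P + 9).
New equilibrium: buyers pay $62, sellers receive $53, Q = 132. (Wedge: Pb − Ps = 9.)
Per-book burden: buyers $4, sellers $5.
Sellers take the larger share because supply is less price-elastic here (demand slope 5 vs supply slope 4).
The less price-elastic side of the market bears the larger share of a per-unit tax.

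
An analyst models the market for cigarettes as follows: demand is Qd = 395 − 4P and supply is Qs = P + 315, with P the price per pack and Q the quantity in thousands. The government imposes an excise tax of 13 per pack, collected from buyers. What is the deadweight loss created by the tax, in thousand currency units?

Before the tax: set 395 − 4P = P + 315 → P* = 16, Q* = 331.
With the tax collected from buyers, demand (in seller-price terms) shifts: Qd = 395 − 4(P + 13).
Solving gives Q = 320.6 with buyers paying 18.6 and sellers receiving 5.6 (the 13 wedge).
Quantity falls by |ΔQ| = |331 − 320.6| = 10.4.
DWL = ½ · t · |ΔQ| = ½ · 13 · 10.4 = 67.6.

Deadweight loss = 67.6 thousand.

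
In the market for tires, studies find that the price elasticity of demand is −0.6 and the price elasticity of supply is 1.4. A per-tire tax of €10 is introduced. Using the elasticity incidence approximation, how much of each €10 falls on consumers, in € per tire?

Incidence ratio: consumers' share ≈ εs / (εs + |εd|) = 1.4 / (1.4 + 0.6) = 0.7.
So consumers bear ≈ 0.7 × €10 = €7; producers bear €3.

Consumers bear ≈ €7 per tire.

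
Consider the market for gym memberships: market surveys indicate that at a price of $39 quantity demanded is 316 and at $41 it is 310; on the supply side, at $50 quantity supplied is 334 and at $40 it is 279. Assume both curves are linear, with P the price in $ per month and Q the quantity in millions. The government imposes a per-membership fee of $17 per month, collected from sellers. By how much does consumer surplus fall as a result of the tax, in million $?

Demand slope: (310 − 316)/(41 − 39) = -3, so Qd = 433 − 3P.
Supply slope: (279 − 334)/(40 − 50) = 5.5, so Qs = 5.5P + 59.
Without the tax, 433 − 3P = 5.5P + 59 gives 8.5P = 374, so P* = $44 and Q* = 301.
With the tax collected from sellers, supply shifts: Qs = 5.5(P − 17) + 59.
New equilibrium: consumers pay $55, sellers receive $38, Q = 268. (Wedge: Pb − Ps = 17.)
ΔCS is the trapezoid between Q = 268 and Q = 301 of height $11: ½ · (301 + 268) · 11 = $3129.5.

Consumer surplus falls by $3129.5 million.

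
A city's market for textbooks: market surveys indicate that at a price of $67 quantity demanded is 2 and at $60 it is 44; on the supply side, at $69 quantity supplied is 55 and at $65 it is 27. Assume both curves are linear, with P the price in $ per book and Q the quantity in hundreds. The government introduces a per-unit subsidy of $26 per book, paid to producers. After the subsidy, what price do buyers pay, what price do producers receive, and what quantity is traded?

Buyers pay $50; producers receive $76; quantity = 104.

Demand slope: (44 − 2)/(60 − 67) = -6, so Qd = 404 − 6P.
Supply slope: (27 − 55)/(65 − 69) = 7, so Qs = 7P − 428.
Without the subsidy, 404 − 6P = 7P − 428 gives 13P = 832, so P* = $64 and Q* = 20.
With a per-unit subsidy paid to producers, each receives P + 26 per unit sold, so supply becomes Qs = 7(P + 26) − 428.
Solving gives Q = 104 with buyers paying $50 and producers receiving $76 (the $26 wedge).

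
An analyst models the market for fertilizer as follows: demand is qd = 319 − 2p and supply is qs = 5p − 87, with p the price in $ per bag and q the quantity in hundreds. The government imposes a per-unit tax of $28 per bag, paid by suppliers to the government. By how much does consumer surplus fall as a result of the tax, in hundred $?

Without the tax, 319 − 2p = 5p − 87 gives 7p = 406, so p* = $58 and q* = 203.
With the tax collected from suppliers, supply shifts: qs = 5(p − 28) − 87.
New equilibrium: buyers pay $78, suppliers receive $50, q = 163. (Wedge: pb − ps = 28.)
ΔCS is the trapezoid between Q = 163 and Q = 203 of height $20: ½ · (203 + 163) · 20 = $3660.

Consumer surplus falls by $3660 hundred.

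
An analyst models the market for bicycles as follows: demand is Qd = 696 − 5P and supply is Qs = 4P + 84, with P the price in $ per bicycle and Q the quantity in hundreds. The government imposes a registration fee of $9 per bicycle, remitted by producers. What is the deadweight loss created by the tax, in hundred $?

Deadweight loss = $90 hundred.

Without the tax, 696 − 5P = 4P + 84 gives 9P = 612, so P* = $68 and Q* = 356.
With the tax collected from producers, supply shifts: Qs = 4(P − 9) + 84.
Solving gives Q = 336 with buyers paying $72 and producers receiving $63 (the $9 wedge).
Quantity falls by |ΔQ| = |356 − 336| = 20.
DWL = ½ · t · |ΔQ| = ½ · 9 · 20 = $90.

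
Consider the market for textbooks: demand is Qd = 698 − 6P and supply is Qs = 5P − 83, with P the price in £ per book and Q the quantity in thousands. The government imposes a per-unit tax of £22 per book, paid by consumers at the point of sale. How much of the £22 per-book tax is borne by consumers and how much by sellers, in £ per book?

Consumers bear £10 per book; sellers bear £12 per book.

Before the tax: set 698 − 6P = 5P − 83 → P* = £71, Q* = 272.
With the tax collected from consumers, demand (in seller-price terms) shifts: Qd = 698 − 6(P + 22).
New equilibrium: consumers pay £81, sellers receive £59, Q = 212. (Wedge: Pb − Ps = 22.)
Burden on consumers: £10; on sellers: £12. (They sum to £22.)
The less price-elastic side of the market bears the larger share of a per-unit tax.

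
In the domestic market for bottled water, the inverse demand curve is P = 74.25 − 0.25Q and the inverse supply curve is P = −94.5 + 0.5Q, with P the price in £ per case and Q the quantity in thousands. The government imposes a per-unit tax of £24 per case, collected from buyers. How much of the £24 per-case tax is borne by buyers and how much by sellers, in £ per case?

Rewrite in direct form: Qd = 297 − 4P and Qs = 2P + 189.
Without the tax, 297 − 4P = 2P + 189 gives 6P = 108, so P* = £18 and Q* = 225.
With the tax collected from buyers, demand (in seller-price terms) shifts: Qd = 297 − 4(P + 24).
New equilibrium: buyers pay £26, sellers receive £2, Q = 193. (Wedge: Pb − Ps = 24.)
Burden on buyers: £8; on sellers: £16. (They sum to £24.)

Buyers bear £8 per case; sellers bear £16 per case.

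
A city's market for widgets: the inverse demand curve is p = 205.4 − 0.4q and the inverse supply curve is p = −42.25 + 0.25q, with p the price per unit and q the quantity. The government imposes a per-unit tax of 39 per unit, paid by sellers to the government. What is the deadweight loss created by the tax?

Deadweight loss = 1170.

Rewrite in direct form: qd = 513.5 − 2.5p and qs = 4p + 169.
Before the tax: set 513.5 − 2.5p = 4p + 169 → p* = 53, q* = 381.
With the tax collected from sellers, supply shifts: qs = 4(p − 39) + 169.
Solving gives q = 321 with buyers paying 77 and sellers receiving 38 (the 39 wedge).
Quantity falls by |ΔQ| = |381 − 321| = 60.
DWL = ½ · t · |ΔQ| = ½ · 39 · 60 = 1170.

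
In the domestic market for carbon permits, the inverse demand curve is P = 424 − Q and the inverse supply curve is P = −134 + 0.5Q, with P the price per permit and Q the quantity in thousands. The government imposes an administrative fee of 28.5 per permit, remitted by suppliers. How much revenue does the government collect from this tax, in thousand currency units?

Rewrite in direct form: Qd = 424 − P and Qs = 2P + 268.
Before the tax: set 424 − P = 2P + 268 → P* = 52, Q* = 372.
With the tax collected from suppliers, supply shifts: Qs = 2(P − 28.5) + 268.
Solving gives Q = 353 with buyers paying 71 and suppliers receiving 42.5 (the 28.5 wedge).
Revenue = t · Q = 28.5 · 353 = 10060.5.

Tax revenue = 10060.5 thousand.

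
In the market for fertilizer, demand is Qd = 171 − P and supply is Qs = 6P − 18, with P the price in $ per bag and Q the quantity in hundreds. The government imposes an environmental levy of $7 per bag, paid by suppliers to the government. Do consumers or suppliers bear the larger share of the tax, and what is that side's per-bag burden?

Consumers bear the larger share: $6 per bag.

Without the tax, 171 − P = 6P − 18 gives 7P = 189, so P* = $27 and Q* = 144.
With the tax collected from suppliers, supply shifts: Qs = 6(P − 7) − 18.
New equilibrium: consumers pay $33, suppliers receive $26, Q = 138. (Wedge: Pb − Ps = 7.)
Per-bag burden: consumers $6, suppliers $1.
Consumers take the larger share because demand is less price-elastic here (demand slope 1 vs supply slope 6).
The less price-elastic side of the market bears the larger share of a per-unit tax.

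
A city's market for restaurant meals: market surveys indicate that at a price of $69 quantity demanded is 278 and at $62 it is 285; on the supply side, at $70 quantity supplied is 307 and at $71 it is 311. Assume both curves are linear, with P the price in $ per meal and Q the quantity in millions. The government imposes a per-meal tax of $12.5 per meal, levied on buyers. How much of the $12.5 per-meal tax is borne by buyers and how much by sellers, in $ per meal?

Buyers bear $10 per meal; sellers bear $2.5 per meal.

Demand slope: (285 − 278)/(62 − 69) = -1, so Qd = 347 − P.
Supply slope: (311 − 307)/(71 − 70) = 4, so Qs = 4P + 27.
Without the tax, 347 − P = 4P + 27 gives 5P = 320, so P* = $64 and Q* = 283.
With the tax collected from buyers, demand (in seller-price terms) shifts: Qd = 347 − (P + 12.5).
New equilibrium: buyers pay $74, sellers receive $61.5, Q = 273. (Wedge: Pb − Ps = 12.5.)
Burden on buyers: $10; on sellers: $2.5. (They sum to $12.5.)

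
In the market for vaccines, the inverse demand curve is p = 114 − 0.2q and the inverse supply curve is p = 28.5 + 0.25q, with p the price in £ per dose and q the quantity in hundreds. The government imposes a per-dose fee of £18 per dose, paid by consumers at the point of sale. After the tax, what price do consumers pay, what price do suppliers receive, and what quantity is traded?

Consumers pay £84; suppliers receive £66; quantity = 150.

Inverting to q(p) form: qd = 570 − 5p; qs = 4p − 114.
Before the tax: set 570 − 5p = 4p − 114 → p* = £76, q* = 190.
With the tax collected from consumers, demand (in seller-price terms) shifts: qd = 570 − 5(p + 18).
New equilibrium: consumers pay £84, suppliers receive £66, q = 150. (Wedge: pb − ps = 18.)
The less price-elastic side of the market bears the larger share of a per-unit tax.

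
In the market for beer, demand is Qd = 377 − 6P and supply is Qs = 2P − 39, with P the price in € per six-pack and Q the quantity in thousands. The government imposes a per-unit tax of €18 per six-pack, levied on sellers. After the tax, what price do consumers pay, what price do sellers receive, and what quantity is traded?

Consumers pay €56.5; sellers receive €38.5; quantity = 38.

Before the tax: set 377 − 6P = 2P − 39 → P* = €52, Q* = 65.
With the tax collected from sellers, supply shifts: Qs = 2(P − 18) − 39.
New equilibrium: consumers pay €56.5, sellers receive €38.5, Q = 38. (Wedge: Pb − Ps = 18.)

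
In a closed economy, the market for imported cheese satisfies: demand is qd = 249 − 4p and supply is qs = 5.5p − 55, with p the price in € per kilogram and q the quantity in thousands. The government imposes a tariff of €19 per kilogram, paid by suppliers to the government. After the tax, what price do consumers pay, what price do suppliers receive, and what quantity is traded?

Consumers pay €43; suppliers receive €24; quantity = 77.

Without the tax, 249 − 4p = 5.5p − 55 gives 9.5p = 304, so p* = €32 and q* = 121.
With the tax collected from suppliers, supply shifts: qs = 5.5(p − 19) − 55.
Solving gives q = 77 with consumers paying €43 and suppliers receiving €24 (the €19 wedge).
The less price-elastic side of the market bears the larger share of a per-unit tax.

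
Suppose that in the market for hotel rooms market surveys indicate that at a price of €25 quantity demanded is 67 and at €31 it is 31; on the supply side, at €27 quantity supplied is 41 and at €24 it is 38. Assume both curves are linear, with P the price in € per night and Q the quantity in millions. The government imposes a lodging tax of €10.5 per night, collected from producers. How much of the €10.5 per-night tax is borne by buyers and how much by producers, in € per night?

Buyers bear €1.5 per night; producers bear €9 per night.

Demand slope: (31 − 67)/(31 − 25) = -6, so Qd = 217 − 6P.
Supply slope: (38 − 41)/(24 − 27) = 1, so Qs = P + 14.
Before the tax: set 217 − 6P = P + 14 → P* = €29, Q* = 43.
With the tax collected from producers, supply shifts: Qs = (P − 10.5) + 14.
New equilibrium: buyers pay €30.5, producers receive €20, Q = 34. (Wedge: Pb − Ps = 10.5.)
Burden on buyers: €1.5; on producers: €9. (They sum to €10.5.)
The less price-elastic side of the market bears the larger share of a per-unit tax.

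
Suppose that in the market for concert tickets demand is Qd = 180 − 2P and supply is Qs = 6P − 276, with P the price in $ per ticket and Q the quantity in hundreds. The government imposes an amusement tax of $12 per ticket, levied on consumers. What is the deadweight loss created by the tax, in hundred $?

Before the tax: set 180 − 2P = 6P − 276 → P* = $57, Q* = 66.
With the tax collected from consumers, demand (in seller-price terms) shifts: Qd = 180 − 2(P + 12).
New equilibrium: consumers pay $66, sellers receive $54, Q = 48. (Wedge: Pb − Ps = 12.)
Quantity falls by |ΔQ| = |66 − 48| = 18.
DWL = ½ · t · |ΔQ| = ½ · 12 · 18 = $108.

Deadweight loss = $108 hundred.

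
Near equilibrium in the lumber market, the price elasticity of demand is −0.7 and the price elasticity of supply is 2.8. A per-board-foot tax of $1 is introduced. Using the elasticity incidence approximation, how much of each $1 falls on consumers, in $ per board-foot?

Consumers bear ≈ $0.8 per board-foot.

Incidence ratio: consumers' share ≈ εs / (εs + |εd|) = 2.8 / (2.8 + 0.7) = 0.8.
So consumers bear ≈ 0.8 × $1 = $0.8; producers bear $0.2.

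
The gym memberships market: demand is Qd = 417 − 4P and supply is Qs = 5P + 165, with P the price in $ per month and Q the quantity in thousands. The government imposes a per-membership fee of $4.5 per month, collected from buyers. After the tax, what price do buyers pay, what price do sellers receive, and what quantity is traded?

Buyers pay $30.5; sellers receive $26; quantity = 295.

Before the tax: set 417 − 4P = 5P + 165 → P* = $28, Q* = 305.
With the tax collected from buyers, demand (in seller-price terms) shifts: Qd = 417 − 4(P + 4.5).
Solving gives Q = 295 with buyers paying $30.5 and sellers receiving $26 (the $4.5 wedge).
The less price-elastic side of the market bears the larger share of a per-unit tax.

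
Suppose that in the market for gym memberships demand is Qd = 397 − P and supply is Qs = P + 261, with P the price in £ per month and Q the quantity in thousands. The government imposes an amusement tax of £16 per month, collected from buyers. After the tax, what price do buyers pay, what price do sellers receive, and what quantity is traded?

Without the tax, 397 − P = P + 261 gives 2P = 136, so P* = £68 and Q* = 329.
With the tax collected from buyers, demand (in seller-price terms) shifts: Qd = 397 − (P + 16).
Solving gives Q = 321 with buyers paying £76 and sellers receiving £60 (the £16 wedge).
The less price-elastic side of the market bears the larger share of a per-unit tax.

Buyers pay £76; sellers receive £60; quantity = 321.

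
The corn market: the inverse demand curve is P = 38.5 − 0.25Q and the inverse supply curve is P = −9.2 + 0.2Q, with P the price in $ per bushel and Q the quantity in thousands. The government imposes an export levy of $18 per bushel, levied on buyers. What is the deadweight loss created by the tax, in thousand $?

Rewrite in direct form: Qd = 154 − 4P and Qs = 5P + 46.
Without the tax, 154 − 4P = 5P + 46 gives 9P = 108, so P* = $12 and Q* = 106.
With the tax collected from buyers, demand (in seller-price terms) shifts: Qd = 154 − 4(P + 18).
Solving gives Q = 66 with buyers paying $22 and sellers receiving $4 (the $18 wedge).
Quantity falls by |ΔQ| = |106 − 66| = 40.
DWL = ½ · t · |ΔQ| = ½ · 18 · 40 = $360.

Deadweight loss = $360 thousand.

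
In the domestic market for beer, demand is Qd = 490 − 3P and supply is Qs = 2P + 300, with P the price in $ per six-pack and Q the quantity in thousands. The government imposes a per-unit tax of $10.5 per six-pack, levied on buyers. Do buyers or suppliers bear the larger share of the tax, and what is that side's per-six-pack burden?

Suppliers bear the larger share: $6.3 per six-pack.

Before the tax: set 490 − 3P = 2P + 300 → P* = $38, Q* = 376.
With the tax collected from buyers, demand (in seller-price terms) shifts: Qd = 490 − 3(P + 10.5).
Solving gives Q = 363.4 with buyers paying $42.2 and suppliers receiving $31.7 (the $10.5 wedge).
Per-six-pack burden: buyers $4.2, suppliers $6.3.
Suppliers take the larger share because supply is less price-elastic here (demand slope 3 vs supply slope 2).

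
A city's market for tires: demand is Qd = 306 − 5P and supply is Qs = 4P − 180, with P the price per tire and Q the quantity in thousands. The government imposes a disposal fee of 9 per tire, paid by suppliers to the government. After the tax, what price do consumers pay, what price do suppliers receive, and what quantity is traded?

Without the tax, 306 − 5P = 4P − 180 gives 9P = 486, so P* = 54 and Q* = 36.
With the tax collected from suppliers, supply shifts: Qs = 4(P − 9) − 180.
New equilibrium: consumers pay 58, suppliers receive 49, Q = 16. (Wedge: Pb − Ps = 9.)
The less price-elastic side of the market bears the larger share of a per-unit tax.

Consumers pay 58; suppliers receive 49; quantity = 16.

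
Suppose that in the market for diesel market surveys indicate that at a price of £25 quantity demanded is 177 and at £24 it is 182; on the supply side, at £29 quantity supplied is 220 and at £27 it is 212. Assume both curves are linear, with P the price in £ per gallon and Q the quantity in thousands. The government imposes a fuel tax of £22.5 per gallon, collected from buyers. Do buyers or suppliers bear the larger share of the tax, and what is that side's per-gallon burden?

Suppliers bear the larger share: £12.5 per gallon.

Demand slope: (182 − 177)/(24 − 25) = -5, so Qd = 302 − 5P.
Supply slope: (212 − 220)/(27 − 29) = 4, so Qs = 4P + 104.
Without the tax, 302 − 5P = 4P + 104 gives 9P = 198, so P* = £22 and Q* = 192.
With the tax collected from buyers, demand (in seller-price terms) shifts: Qd = 302 − 5(P + 22.5).
New equilibrium: buyers pay £32, suppliers receive £9.5, Q = 142. (Wedge: Pb − Ps = 22.5.)
Per-gallon burden: buyers £10, suppliers £12.5.
Suppliers take the larger share because supply is less price-elastic here (demand slope 5 vs supply slope 4).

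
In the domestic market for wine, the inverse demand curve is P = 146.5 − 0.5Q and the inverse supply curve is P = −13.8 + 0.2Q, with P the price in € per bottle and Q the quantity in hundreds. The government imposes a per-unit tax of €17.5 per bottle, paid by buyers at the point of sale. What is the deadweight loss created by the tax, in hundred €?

Deadweight loss = €218.75 hundred.

Rewrite in direct form: Qd = 293 − 2P and Qs = 5P + 69.
Without the tax, 293 − 2P = 5P + 69 gives 7P = 224, so P* = €32 and Q* = 229.
With the tax collected from buyers, demand (in seller-price terms) shifts: Qd = 293 − 2(P + 17.5).
Solving gives Q = 204 with buyers paying €44.5 and suppliers receiving €27 (the €17.5 wedge).
Quantity falls by |ΔQ| = |229 − 204| = 25.
DWL = ½ · t · |ΔQ| = ½ · 17.5 · 25 = €218.75.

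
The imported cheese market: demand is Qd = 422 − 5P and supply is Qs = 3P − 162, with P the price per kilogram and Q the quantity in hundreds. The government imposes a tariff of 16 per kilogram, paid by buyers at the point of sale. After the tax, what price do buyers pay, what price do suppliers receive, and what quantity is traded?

Before the tax: set 422 − 5P = 3P − 162 → P* = 73, Q* = 57.
With the tax collected from buyers, demand (in seller-price terms) shifts: Qd = 422 − 5(P + 16).
Solving gives Q = 27 with buyers paying 79 and suppliers receiving 63 (the 16 wedge).
The less price-elastic side of the market bears the larger share of a per-unit tax.

Buyers pay 79; suppliers receive 63; quantity = 27.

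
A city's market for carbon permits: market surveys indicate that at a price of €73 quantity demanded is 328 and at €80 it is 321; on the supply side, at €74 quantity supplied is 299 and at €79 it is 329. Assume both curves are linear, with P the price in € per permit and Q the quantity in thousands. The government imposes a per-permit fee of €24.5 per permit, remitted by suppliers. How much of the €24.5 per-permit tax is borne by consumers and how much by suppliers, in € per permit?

Demand slope: (321 − 328)/(80 − 73) = -1, so Qd = 401 − P.
Supply slope: (329 − 299)/(79 − 74) = 6, so Qs = 6P − 145.
Without the tax, 401 − P = 6P − 145 gives 7P = 546, so P* = €78 and Q* = 323.
With the tax collected from suppliers, supply shifts: Qs = 6(P − 24.5) − 145.
Solving gives Q = 302 with consumers paying €99 and suppliers receiving €74.5 (the €24.5 wedge).
Burden on consumers: €21; on suppliers: €3.5. (They sum to €24.5.)

Consumers bear €21 per permit; suppliers bear €3.5 per permit.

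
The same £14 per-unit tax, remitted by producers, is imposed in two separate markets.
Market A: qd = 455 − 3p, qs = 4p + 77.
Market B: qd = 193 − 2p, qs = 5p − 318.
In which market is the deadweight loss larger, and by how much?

Market A: pre-tax p* = £54, q* = 293; post-tax q = 269; deadweight loss = £168.
Market B: pre-tax p* = £73, q* = 47; post-tax q = 27; deadweight loss = £140.
Difference: £168 vs £140 → market A is larger by £28.

Market A, by £28.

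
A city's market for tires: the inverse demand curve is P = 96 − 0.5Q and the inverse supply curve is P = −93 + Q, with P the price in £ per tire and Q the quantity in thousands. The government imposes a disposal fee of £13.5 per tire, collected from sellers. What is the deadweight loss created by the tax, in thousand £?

Rewrite in direct form: Qd = 192 − 2P and Qs = P + 93.
Without the tax, 192 − 2P = P + 93 gives 3P = 99, so P* = £33 and Q* = 126.
With the tax collected from sellers, supply shifts: Qs = (P − 13.5) + 93.
Solving gives Q = 117 with buyers paying £37.5 and sellers receiving £24 (the £13.5 wedge).
Quantity falls by |ΔQ| = |126 − 117| = 9.
DWL = ½ · t · |ΔQ| = ½ · 13.5 · 9 = £60.75.

Deadweight loss = £60.75 thousand.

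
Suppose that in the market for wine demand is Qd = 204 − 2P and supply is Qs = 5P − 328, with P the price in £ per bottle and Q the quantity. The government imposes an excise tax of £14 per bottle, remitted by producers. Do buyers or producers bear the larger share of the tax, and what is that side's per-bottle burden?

Before the tax: set 204 − 2P = 5P − 328 → P* = £76, Q* = 52.
With the tax collected from producers, supply shifts: Qs = 5(P − 14) − 328.
Solving gives Q = 32 with buyers paying £86 and producers receiving £72 (the £14 wedge).
Per-bottle burden: buyers £10, producers £4.
Buyers take the larger share because demand is less price-elastic here (demand slope 2 vs supply slope 5).
The less price-elastic side of the market bears the larger share of a per-unit tax.

Buyers bear the larger share: £10 per bottle.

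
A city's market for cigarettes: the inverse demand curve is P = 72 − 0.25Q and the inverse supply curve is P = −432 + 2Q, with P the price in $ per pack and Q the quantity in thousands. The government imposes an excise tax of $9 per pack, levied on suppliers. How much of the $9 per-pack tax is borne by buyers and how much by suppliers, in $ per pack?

Buyers bear $1 per pack; suppliers bear $8 per pack.

Rewrite in direct form: Qd = 288 − 4P and Qs = 0.5P + 216.
Without the tax, 288 − 4P = 0.5P + 216 gives 4.5P = 72, so P* = $16 and Q* = 224.
With the tax collected from suppliers, supply shifts: Qs = 0.5(P − 9) + 216.
New equilibrium: buyers pay $17, suppliers receive $8, Q = 220. (Wedge: Pb − Ps = 9.)
Burden on buyers: $1; on suppliers: $8. (They sum to $9.)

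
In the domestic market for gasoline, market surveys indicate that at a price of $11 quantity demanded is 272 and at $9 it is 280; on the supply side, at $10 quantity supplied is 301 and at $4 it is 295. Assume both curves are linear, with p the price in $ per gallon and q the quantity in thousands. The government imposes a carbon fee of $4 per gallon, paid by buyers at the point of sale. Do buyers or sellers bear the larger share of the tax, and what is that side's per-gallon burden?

Sellers bear the larger share: $3.2 per gallon.

Demand slope: (280 − 272)/(9 − 11) = -4, so qd = 316 − 4p.
Supply slope: (295 − 301)/(4 − 10) = 1, so qs = p + 291.
Before the tax: set 316 − 4p = p + 291 → p* = $5, q* = 296.
With the tax collected from buyers, demand (in seller-price terms) shifts: qd = 316 − 4(p + 4).
Solving gives q = 292.8 with buyers paying $5.8 and sellers receiving $1.8 (the $4 wedge).
Per-gallon burden: buyers $0.8, sellers $3.2.
Sellers take the larger share because supply is less price-elastic here (demand slope 4 vs supply slope 1).
The less price-elastic side of the market bears the larger share of a per-unit tax.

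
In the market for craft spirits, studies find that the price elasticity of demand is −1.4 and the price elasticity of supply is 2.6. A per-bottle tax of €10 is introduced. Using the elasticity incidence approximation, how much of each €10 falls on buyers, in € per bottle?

Buyers bear ≈ €6.5 per bottle.

Incidence ratio: buyers' share ≈ εs / (εs + |εd|) = 2.6 / (2.6 + 1.4) = 0.65.
So buyers bear ≈ 0.65 × €10 = €6.5; producers bear €3.5.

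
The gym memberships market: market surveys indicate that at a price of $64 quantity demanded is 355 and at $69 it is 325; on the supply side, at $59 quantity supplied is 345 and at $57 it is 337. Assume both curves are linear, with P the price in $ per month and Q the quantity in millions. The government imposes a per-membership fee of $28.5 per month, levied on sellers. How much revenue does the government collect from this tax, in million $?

Demand slope: (325 − 355)/(69 − 64) = -6, so Qd = 739 − 6P.
Supply slope: (337 − 345)/(57 − 59) = 4, so Qs = 4P + 109.
Before the tax: set 739 − 6P = 4P + 109 → P* = $63, Q* = 361.
With the tax collected from sellers, supply shifts: Qs = 4(P − 28.5) + 109.
New equilibrium: consumers pay $74.4, sellers receive $45.9, Q = 292.6. (Wedge: Pb − Ps = 28.5.)
Revenue = t · Q = 28.5 · 292.6 = $8339.1.

Tax revenue = $8339.1 million.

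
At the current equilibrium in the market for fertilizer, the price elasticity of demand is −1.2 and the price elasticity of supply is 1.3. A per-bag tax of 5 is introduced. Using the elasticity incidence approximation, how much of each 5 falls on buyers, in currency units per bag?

Incidence ratio: buyers' share ≈ εs / (εs + |εd|) = 1.3 / (1.3 + 1.2) = 0.52.
So buyers bear ≈ 0.52 × 5 = 2.6; sellers bear 2.4.

Buyers bear ≈ 2.6 per bag.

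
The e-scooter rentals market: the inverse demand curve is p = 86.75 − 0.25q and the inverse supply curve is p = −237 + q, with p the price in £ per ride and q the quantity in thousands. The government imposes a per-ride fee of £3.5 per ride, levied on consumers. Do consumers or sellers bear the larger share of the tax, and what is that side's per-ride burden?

Sellers bear the larger share: £2.8 per ride.

Inverting to q(p) form: qd = 347 − 4p; qs = p + 237.
Without the tax, 347 − 4p = p + 237 gives 5p = 110, so p* = £22 and q* = 259.
With the tax collected from consumers, demand (in seller-price terms) shifts: qd = 347 − 4(p + 3.5).
Solving gives q = 256.2 with consumers paying £22.7 and sellers receiving £19.2 (the £3.5 wedge).
Per-ride burden: consumers £0.7, sellers £2.8.
Sellers take the larger share because supply is less price-elastic here (demand slope 4 vs supply slope 1).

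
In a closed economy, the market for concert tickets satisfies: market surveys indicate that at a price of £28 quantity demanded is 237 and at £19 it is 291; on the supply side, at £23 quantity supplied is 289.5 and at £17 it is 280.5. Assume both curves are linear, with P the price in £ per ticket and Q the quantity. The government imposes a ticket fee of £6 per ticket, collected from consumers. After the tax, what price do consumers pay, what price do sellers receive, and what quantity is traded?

Consumers pay £21.2; sellers receive £15.2; quantity = 277.8.

Demand slope: (291 − 237)/(19 − 28) = -6, so Qd = 405 − 6P.
Supply slope: (280.5 − 289.5)/(17 − 23) = 1.5, so Qs = 1.5P + 255.
Before the tax: set 405 − 6P = 1.5P + 255 → P* = £20, Q* = 285.
With the tax collected from consumers, demand (in seller-price terms) shifts: Qd = 405 − 6(P + 6).
Solving gives Q = 277.8 with consumers paying £21.2 and sellers receiving £15.2 (the £6 wedge).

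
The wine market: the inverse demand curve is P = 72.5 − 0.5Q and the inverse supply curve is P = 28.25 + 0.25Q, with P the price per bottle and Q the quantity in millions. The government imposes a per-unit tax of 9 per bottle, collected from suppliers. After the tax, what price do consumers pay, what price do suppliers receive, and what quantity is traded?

Inverting to Q(P) form: Qd = 145 − 2P; Qs = 4P − 113.
Before the tax: set 145 − 2P = 4P − 113 → P* = 43, Q* = 59.
With the tax collected from suppliers, supply shifts: Qs = 4(P − 9) − 113.
New equilibrium: consumers pay 49, suppliers receive 40, Q = 47. (Wedge: Pb − Ps = 9.)
The less price-elastic side of the market bears the larger share of a per-unit tax.

Consumers pay 49; suppliers receive 40; quantity = 47.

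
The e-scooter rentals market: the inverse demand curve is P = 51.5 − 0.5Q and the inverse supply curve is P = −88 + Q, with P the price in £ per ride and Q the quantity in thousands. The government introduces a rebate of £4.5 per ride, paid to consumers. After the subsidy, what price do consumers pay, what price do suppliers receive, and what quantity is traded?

Consumers pay £3.5; suppliers receive £8; quantity = 96.

Inverting to Q(P) form: Qd = 103 − 2P; Qs = P + 88.
Without the subsidy, 103 − 2P = P + 88 gives 3P = 15, so P* = £5 and Q* = 93.
With a per-unit subsidy paid to consumers, each effectively pays P − 4.5, so demand becomes Qd = 103 − 2(P − 4.5).
Solving gives Q = 96 with consumers paying £3.5 and suppliers receiving £8 (the £4.5 wedge).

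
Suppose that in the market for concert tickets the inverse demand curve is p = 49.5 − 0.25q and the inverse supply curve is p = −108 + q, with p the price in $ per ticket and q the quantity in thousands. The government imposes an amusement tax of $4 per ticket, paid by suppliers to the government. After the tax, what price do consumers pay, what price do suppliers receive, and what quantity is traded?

Rewrite in direct form: qd = 198 − 4p and qs = p + 108.
Without the tax, 198 − 4p = p + 108 gives 5p = 90, so p* = $18 and q* = 126.
With the tax collected from suppliers, supply shifts: qs = (p − 4) + 108.
Solving gives q = 122.8 with consumers paying $18.8 and suppliers receiving $14.8 (the $4 wedge).

Consumers pay $18.8; suppliers receive $14.8; quantity = 122.8.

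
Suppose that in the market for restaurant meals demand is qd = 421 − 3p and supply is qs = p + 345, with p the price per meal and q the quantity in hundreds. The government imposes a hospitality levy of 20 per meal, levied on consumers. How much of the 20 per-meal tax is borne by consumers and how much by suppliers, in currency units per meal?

Consumers bear 5 per meal; suppliers bear 15 per meal.

Before the tax: set 421 − 3p = p + 345 → p* = 19, q* = 364.
With the tax collected from consumers, demand (in seller-price terms) shifts: qd = 421 − 3(p + 20).
Solving gives q = 349 with consumers paying 24 and suppliers receiving 4 (the 20 wedge).
Burden on consumers: 5; on suppliers: 15. (They sum to 20.)
The less price-elastic side of the market bears the larger share of a per-unit tax.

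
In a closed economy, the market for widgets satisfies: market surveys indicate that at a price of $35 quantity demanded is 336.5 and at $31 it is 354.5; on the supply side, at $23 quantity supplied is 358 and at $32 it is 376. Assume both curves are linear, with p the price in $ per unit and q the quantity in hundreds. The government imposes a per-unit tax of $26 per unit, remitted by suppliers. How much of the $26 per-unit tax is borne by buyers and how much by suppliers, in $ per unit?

Demand slope: (354.5 − 336.5)/(31 − 35) = -4.5, so qd = 494 − 4.5p.
Supply slope: (376 − 358)/(32 − 23) = 2, so qs = 2p + 312.
Before the tax: set 494 − 4.5p = 2p + 312 → p* = $28, q* = 368.
With the tax collected from suppliers, supply shifts: qs = 2(p − 26) + 312.
New equilibrium: buyers pay $36, suppliers receive $10, q = 332. (Wedge: pb − ps = 26.)
Burden on buyers: $8; on suppliers: $18. (They sum to $26.)
The less price-elastic side of the market bears the larger share of a per-unit tax.

Buyers bear $8 per unit; suppliers bear $18 per unit.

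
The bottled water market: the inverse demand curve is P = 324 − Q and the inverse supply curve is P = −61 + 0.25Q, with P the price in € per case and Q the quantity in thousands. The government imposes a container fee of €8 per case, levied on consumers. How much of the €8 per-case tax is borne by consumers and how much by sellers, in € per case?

Consumers bear €6.4 per case; sellers bear €1.6 per case.

Rewrite in direct form: Qd = 324 − P and Qs = 4P + 244.
Before the tax: set 324 − P = 4P + 244 → P* = €16, Q* = 308.
With the tax collected from consumers, demand (in seller-price terms) shifts: Qd = 324 − (P + 8).
New equilibrium: consumers pay €22.4, sellers receive €14.4, Q = 301.6. (Wedge: Pb − Ps = 8.)
Burden on consumers: €6.4; on sellers: €1.6. (They sum to €8.)
The less price-elastic side of the market bears the larger share of a per-unit tax.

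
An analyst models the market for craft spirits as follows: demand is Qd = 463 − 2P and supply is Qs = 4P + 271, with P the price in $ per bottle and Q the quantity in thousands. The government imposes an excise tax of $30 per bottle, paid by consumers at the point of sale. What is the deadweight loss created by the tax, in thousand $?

Deadweight loss = $600 thousand.

Before the tax: set 463 − 2P = 4P + 271 → P* = $32, Q* = 399.
With the tax collected from consumers, demand (in seller-price terms) shifts: Qd = 463 − 2(P + 30).
Solving gives Q = 359 with consumers paying $52 and suppliers receiving $22 (the $30 wedge).
Quantity falls by |ΔQ| = |399 − 359| = 40.
DWL = ½ · t · |ΔQ| = ½ · 30 · 40 = $600.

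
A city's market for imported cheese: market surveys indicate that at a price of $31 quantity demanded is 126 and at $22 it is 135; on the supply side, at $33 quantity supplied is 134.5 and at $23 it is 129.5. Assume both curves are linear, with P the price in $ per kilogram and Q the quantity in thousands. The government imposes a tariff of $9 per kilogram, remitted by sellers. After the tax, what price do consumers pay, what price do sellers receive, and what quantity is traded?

Demand slope: (135 − 126)/(22 − 31) = -1, so Qd = 157 − P.
Supply slope: (129.5 − 134.5)/(23 − 33) = 0.5, so Qs = 0.5P + 118.
Without the tax, 157 − P = 0.5P + 118 gives 1.5P = 39, so P* = $26 and Q* = 131.
With the tax collected from sellers, supply shifts: Qs = 0.5(P − 9) + 118.
Solving gives Q = 128 with consumers paying $29 and sellers receiving $20 (the $9 wedge).
The less price-elastic side of the market bears the larger share of a per-unit tax.

Consumers pay $29; sellers receive $20; quantity = 128.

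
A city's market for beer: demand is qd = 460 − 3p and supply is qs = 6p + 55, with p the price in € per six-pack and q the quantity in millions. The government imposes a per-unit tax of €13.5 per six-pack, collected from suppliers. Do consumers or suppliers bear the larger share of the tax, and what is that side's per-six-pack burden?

Before the tax: set 460 − 3p = 6p + 55 → p* = €45, q* = 325.
With the tax collected from suppliers, supply shifts: qs = 6(p − 13.5) + 55.
New equilibrium: consumers pay €54, suppliers receive €40.5, q = 298. (Wedge: pb − ps = 13.5.)
Per-six-pack burden: consumers €9, suppliers €4.5.
Consumers take the larger share because demand is less price-elastic here (demand slope 3 vs supply slope 6).
The less price-elastic side of the market bears the larger share of a per-unit tax.

Consumers bear the larger share: €9 per six-pack.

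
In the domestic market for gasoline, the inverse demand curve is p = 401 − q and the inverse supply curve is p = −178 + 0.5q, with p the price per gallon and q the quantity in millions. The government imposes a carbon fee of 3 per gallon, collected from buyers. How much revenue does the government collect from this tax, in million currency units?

Rewrite in direct form: qd = 401 − p and qs = 2p + 356.
Before the tax: set 401 − p = 2p + 356 → p* = 15, q* = 386.
With the tax collected from buyers, demand (in seller-price terms) shifts: qd = 401 − (p + 3).
Solving gives q = 384 with buyers paying 17 and producers receiving 14 (the 3 wedge).
Revenue = t · Q = 3 · 384 = 1152.

Tax revenue = 1152 million.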